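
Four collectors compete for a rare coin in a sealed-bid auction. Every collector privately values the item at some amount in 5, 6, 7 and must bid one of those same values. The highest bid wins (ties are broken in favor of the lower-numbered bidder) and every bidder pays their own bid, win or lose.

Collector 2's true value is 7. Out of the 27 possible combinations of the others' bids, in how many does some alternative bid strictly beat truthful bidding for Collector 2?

Others bid (5, 5, 5): truth gives 0; bid 6 gives 1 > 0. Violating.
Others bid (5, 5, 6): truth gives 0; bid 6 gives 1 > 0. Violating.
Others bid (5, 6, 5): truth gives 0; bid 6 gives 1 > 0. Violating.
Others bid (5, 6, 6): truth gives 0; bid 6 gives 1 > 0. Violating.
Others bid (5, 5, 7): truth gives 0; no alternative beats it.
Others bid (5, 6, 7): truth gives 0; no alternative beats it.
(Checking all 27 profiles: 13 have a profitable deviation, 14 do not.)

13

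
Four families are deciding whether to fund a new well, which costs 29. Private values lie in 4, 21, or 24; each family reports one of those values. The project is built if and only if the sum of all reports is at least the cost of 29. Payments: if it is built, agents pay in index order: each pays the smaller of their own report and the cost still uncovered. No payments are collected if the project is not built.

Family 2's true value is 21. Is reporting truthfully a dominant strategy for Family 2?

Consider the case where Family 1 reports 4, Family 3 reports 4 and Family 4 reports 21.
Truthful report 21: project built, pays 21, utility 21 - 21 = 0.
Report 4 instead: project built, pays 4, utility 21 - 4 = 17.
Since 17 > 0, reporting 4 is strictly better here, so truthful reporting is not dominant.

No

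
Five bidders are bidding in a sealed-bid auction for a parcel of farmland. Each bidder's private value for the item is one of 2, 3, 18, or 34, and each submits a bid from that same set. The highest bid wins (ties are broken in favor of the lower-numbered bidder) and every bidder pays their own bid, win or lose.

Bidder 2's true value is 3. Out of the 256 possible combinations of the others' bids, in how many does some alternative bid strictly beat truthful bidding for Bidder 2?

248

Others bid (2, 2, 2, 18): truth gives -3; bid 2 gives -2 > -3. Violating.
Others bid (2, 2, 2, 34): truth gives -3; bid 2 gives -2 > -3. Violating.
Others bid (2, 2, 3, 18): truth gives -3; bid 2 gives -2 > -3. Violating.
Others bid (2, 2, 3, 34): truth gives -3; bid 2 gives -2 > -3. Violating.
Others bid (2, 2, 2, 2): truth gives 0; no alternative beats it.
Others bid (2, 2, 2, 3): truth gives 0; no alternative beats it.
(Checking all 256 profiles: 248 have a profitable deviation, 8 do not.)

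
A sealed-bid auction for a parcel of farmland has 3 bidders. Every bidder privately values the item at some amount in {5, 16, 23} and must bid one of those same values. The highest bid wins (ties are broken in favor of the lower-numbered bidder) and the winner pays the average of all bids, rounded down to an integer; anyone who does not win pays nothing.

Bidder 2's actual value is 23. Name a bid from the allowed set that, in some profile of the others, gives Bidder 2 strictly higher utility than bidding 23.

Suppose Bidder 1 bids 5 and Bidder 3 bids 5.
Bid 23: wins, pays 11, utility 23 - 11 = 12.
Bid 16: wins, pays 8, utility 23 - 8 = 15.
So bidding 16 beats truth here (15 > 12).

16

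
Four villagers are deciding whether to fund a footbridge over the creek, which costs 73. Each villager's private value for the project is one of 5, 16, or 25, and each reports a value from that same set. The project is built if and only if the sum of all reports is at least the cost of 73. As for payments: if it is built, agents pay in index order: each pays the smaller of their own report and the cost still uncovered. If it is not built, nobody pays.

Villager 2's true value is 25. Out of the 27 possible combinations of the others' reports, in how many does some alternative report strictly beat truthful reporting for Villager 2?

Others report (16, 16, 25): truth gives 0; report 16 gives 9 > 0. Violating.
Others report (16, 25, 16): truth gives 0; report 16 gives 9 > 0. Violating.
Others report (16, 25, 25): truth gives 0; report 16 gives 9 > 0. Violating.
Others report (25, 16, 16): truth gives 0; report 16 gives 9 > 0. Violating.
Others report (5, 5, 5): truth gives 0; no alternative beats it.
Others report (5, 5, 16): truth gives 0; no alternative beats it.
(Checking all 27 profiles: 7 have a profitable deviation, 20 do not.)

7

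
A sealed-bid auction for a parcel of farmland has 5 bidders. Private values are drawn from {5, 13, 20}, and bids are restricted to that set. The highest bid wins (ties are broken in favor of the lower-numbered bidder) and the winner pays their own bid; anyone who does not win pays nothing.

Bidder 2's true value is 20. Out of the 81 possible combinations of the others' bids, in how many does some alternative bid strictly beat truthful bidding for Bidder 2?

8

Others bid (5, 5, 5, 5): truth gives 0; bid 13 gives 7 > 0. Violating.
Others bid (5, 5, 5, 13): truth gives 0; bid 13 gives 7 > 0. Violating.
Others bid (5, 5, 13, 5): truth gives 0; bid 13 gives 7 > 0. Violating.
Others bid (5, 5, 13, 13): truth gives 0; bid 13 gives 7 > 0. Violating.
Others bid (5, 5, 5, 20): truth gives 0; no alternative beats it.
Others bid (5, 5, 13, 20): truth gives 0; no alternative beats it.
(Checking all 81 profiles: 8 have a profitable deviation, 73 do not.)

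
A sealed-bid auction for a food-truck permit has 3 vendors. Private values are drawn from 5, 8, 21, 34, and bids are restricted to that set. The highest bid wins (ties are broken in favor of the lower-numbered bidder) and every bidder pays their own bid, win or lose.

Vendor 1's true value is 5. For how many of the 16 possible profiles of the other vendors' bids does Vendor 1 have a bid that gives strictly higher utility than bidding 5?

Others bid (5, 8): truth gives -5; bid 8 gives -3 > -5. Violating.
Others bid (8, 5): truth gives -5; bid 8 gives -3 > -5. Violating.
Others bid (8, 8): truth gives -5; bid 8 gives -3 > -5. Violating.
Others bid (5, 5): truth gives 0; no alternative beats it.
Others bid (5, 21): truth gives -5; no alternative beats it.
(Checking all 16 profiles: 3 have a profitable deviation, 13 do not.)

3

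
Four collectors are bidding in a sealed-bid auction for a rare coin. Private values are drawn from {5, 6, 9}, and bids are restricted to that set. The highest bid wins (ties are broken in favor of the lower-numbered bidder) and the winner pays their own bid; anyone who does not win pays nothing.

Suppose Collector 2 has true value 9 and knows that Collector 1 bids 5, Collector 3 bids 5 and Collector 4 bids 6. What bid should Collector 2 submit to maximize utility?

Bid 5: loses, pays 0, utility 0.
Bid 6: wins, pays 6, utility 9 - 6 = 3.
Bid 9: wins, pays 9, utility 9 - 9 = 0.
The best choice is 6 with utility 3.

6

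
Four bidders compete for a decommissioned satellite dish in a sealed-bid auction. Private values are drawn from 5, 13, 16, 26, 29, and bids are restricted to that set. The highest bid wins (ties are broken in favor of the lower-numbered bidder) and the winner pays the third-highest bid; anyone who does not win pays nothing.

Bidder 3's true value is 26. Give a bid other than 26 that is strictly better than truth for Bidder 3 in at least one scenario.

Suppose Bidder 1 bids 5, Bidder 2 bids 5 and Bidder 4 bids 29.
Bid 26: loses, pays 0, utility 0.
Bid 29: wins, pays 5, utility 26 - 5 = 21.
So bidding 29 beats truth here (21 > 0).

29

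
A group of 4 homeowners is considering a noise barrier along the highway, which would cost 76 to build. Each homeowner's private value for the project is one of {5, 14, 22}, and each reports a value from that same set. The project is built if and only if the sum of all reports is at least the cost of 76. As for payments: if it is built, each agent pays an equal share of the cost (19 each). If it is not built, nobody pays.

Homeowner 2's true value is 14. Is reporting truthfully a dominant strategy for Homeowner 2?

No

Consider the case where Homeowner 1 reports 22, Homeowner 3 reports 22 and Homeowner 4 reports 22.
Truthful report 14: project built, pays 19, utility 14 - 19 = -5.
Report 5 instead: project not built, utility 0.
Since 0 > -5, reporting 5 is strictly better here, so truthful reporting is not dominant.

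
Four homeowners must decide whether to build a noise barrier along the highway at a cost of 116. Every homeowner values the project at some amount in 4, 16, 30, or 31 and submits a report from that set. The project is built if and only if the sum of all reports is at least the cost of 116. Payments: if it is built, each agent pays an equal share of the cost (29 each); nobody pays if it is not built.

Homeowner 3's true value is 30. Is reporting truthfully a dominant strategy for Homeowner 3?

Check each profile of the others' reports and compare truth against every alternative report.
Others report (30, 30, 30): truth gives 1, best alternative gives 1.
Others report (30, 30, 31): truth gives 1, best alternative gives 1.
Others report (30, 31, 30): truth gives 1, best alternative gives 1.
Others report (30, 31, 31): truth gives 1, best alternative gives 1.
Others report (31, 30, 30): truth gives 1, best alternative gives 1.
Others report (31, 30, 31): truth gives 1, best alternative gives 1.
(Remaining 58 profiles checked similarly; truth is weakly best in each.)
In every case the truthful report is at least as good as any alternative, so it is a dominant strategy.

Yes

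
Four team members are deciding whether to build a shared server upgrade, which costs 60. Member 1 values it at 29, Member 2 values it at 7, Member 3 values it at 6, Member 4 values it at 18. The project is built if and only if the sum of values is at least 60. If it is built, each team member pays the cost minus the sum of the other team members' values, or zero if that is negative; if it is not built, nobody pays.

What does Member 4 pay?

18

Total value 60 ≥ cost 60, so the project is built.
The other team members' values sum to 42.
Cost minus that sum is 60 - 42 = 18.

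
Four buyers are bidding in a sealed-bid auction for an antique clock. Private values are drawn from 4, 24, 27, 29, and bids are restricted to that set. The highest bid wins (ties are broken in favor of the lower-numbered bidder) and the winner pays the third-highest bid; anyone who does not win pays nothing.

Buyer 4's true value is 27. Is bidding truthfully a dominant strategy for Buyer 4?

No

Consider the case where Buyer 1 bids 4, Buyer 2 bids 4 and Buyer 3 bids 27.
Truthful bid 27: loses, pays 0, utility 0.
Bid 29 instead: wins, pays 4, utility 27 - 4 = 23.
Since 23 > 0, bidding 29 is strictly better here, so truthful bidding is not dominant.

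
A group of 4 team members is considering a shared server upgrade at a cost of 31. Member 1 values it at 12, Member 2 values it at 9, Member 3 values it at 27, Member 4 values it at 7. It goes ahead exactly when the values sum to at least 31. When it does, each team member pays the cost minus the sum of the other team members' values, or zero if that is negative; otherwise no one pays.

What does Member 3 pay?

3

Total value 55 ≥ cost 31, so the project is built.
The other team members' values sum to 28.
Cost minus that sum is 31 - 28 = 3.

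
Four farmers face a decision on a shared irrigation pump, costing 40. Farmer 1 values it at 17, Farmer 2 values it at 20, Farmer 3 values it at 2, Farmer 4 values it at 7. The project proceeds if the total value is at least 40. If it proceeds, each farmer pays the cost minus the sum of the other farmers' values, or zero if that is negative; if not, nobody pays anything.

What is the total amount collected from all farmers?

26

Total value 46 ≥ cost 40, so it is built.
Farmer 1: others sum to 29; max(0, 40 - 29) = 11.
Farmer 2: others sum to 26; max(0, 40 - 26) = 14.
Farmer 3: others sum to 44; max(0, 40 - 44) = 0.
Farmer 4: others sum to 39; max(0, 40 - 39) = 1.
Total collected = 11 + 14 + 0 + 1 = 26.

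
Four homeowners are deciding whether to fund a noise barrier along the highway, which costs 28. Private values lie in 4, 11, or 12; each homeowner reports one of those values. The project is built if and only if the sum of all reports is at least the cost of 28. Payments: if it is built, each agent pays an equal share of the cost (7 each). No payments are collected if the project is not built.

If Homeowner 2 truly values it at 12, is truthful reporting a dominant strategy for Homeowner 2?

Check each profile of the others' reports and compare truth against every alternative report.
Others report (4, 4, 11): truth gives 5, best alternative gives 5.
Others report (4, 4, 12): truth gives 5, best alternative gives 5.
Others report (4, 11, 4): truth gives 5, best alternative gives 5.
Others report (4, 11, 11): truth gives 5, best alternative gives 5.
Others report (4, 11, 12): truth gives 5, best alternative gives 5.
Others report (4, 12, 4): truth gives 5, best alternative gives 5.
(Remaining 21 profiles checked similarly; truth is weakly best in each.)
In every case the truthful report is at least as good as any alternative, so it is a dominant strategy.

Yes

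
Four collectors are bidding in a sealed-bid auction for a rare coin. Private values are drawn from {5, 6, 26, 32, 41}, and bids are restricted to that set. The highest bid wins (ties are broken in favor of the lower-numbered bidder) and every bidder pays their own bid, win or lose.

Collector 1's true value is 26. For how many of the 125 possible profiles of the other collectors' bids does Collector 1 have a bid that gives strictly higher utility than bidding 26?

106

Others bid (5, 5, 5): truth gives 0; bid 5 gives 21 > 0. Violating.
Others bid (5, 5, 6): truth gives 0; bid 6 gives 20 > 0. Violating.
Others bid (5, 5, 32): truth gives -26; bid 5 gives -5 > -26. Violating.
Others bid (5, 5, 41): truth gives -26; bid 5 gives -5 > -26. Violating.
Others bid (5, 5, 26): truth gives 0; no alternative beats it.
Others bid (5, 6, 26): truth gives 0; no alternative beats it.
(Checking all 125 profiles: 106 have a profitable deviation, 19 do not.)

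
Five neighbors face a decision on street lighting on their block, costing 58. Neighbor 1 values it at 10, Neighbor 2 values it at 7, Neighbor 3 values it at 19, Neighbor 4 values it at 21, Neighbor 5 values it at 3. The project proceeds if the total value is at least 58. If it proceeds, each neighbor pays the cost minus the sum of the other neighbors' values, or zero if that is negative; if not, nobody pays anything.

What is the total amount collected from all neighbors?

50

Total value 60 ≥ cost 58, so it is built.
Neighbor 1: others sum to 50; max(0, 58 - 50) = 8.
Neighbor 2: others sum to 53; max(0, 58 - 53) = 5.
Neighbor 3: others sum to 41; max(0, 58 - 41) = 17.
Neighbor 4: others sum to 39; max(0, 58 - 39) = 19.
Neighbor 5: others sum to 57; max(0, 58 - 57) = 1.
Total collected = 8 + 5 + 17 + 19 + 1 = 50.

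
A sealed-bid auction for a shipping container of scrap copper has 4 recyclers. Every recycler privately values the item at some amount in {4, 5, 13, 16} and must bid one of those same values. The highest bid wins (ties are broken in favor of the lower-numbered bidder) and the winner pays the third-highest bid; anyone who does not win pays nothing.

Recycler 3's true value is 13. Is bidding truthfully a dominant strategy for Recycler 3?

No

Consider the case where Recycler 1 bids 4, Recycler 2 bids 4 and Recycler 4 bids 16.
Truthful bid 13: loses, pays 0, utility 0.
Bid 16 instead: wins, pays 4, utility 13 - 4 = 9.
Since 9 > 0, bidding 16 is strictly better here, so truthful bidding is not dominant.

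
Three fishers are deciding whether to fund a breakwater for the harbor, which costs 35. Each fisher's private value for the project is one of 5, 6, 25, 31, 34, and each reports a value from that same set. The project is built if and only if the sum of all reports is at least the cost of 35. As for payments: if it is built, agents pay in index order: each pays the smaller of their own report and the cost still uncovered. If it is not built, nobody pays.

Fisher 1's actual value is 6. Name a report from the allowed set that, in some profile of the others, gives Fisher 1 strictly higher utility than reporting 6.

Suppose Fisher 2 reports 5 and Fisher 3 reports 25.
Report 6: project built, pays 6, utility 6 - 6 = 0.
Report 5: project built, pays 5, utility 6 - 5 = 1.
So reporting 5 beats truth here (1 > 0).

5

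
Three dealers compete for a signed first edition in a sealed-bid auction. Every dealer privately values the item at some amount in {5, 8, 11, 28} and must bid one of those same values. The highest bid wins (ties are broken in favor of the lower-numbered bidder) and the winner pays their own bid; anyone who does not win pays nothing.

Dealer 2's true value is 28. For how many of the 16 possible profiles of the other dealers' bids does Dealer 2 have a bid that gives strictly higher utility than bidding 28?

6

Others bid (5, 5): truth gives 0; bid 8 gives 20 > 0. Violating.
Others bid (5, 8): truth gives 0; bid 8 gives 20 > 0. Violating.
Others bid (5, 11): truth gives 0; bid 11 gives 17 > 0. Violating.
Others bid (8, 5): truth gives 0; bid 11 gives 17 > 0. Violating.
Others bid (5, 28): truth gives 0; no alternative beats it.
Others bid (8, 28): truth gives 0; no alternative beats it.
(Checking all 16 profiles: 6 have a profitable deviation, 10 do not.)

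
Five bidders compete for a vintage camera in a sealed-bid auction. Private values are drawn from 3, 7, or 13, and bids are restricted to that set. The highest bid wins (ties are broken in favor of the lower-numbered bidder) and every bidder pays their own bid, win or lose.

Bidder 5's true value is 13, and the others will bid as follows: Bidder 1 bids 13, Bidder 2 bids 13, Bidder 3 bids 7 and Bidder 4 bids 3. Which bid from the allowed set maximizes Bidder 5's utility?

Bid 3: loses but pays 3, utility -3.
Bid 7: loses but pays 7, utility -7.
Bid 13: loses but pays 13, utility -13.
The best choice is 3 with utility -3.

3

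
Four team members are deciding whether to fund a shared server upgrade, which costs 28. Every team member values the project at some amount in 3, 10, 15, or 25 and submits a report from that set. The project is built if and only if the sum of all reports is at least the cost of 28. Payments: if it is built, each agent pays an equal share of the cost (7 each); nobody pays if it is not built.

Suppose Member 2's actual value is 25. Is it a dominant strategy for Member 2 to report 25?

Yes

Check each profile of the others' reports and compare truth against every alternative report.
Others report (3, 3, 3): truth gives 18, best alternative gives 0.
Others report (3, 3, 10): truth gives 18, best alternative gives 18.
Others report (3, 3, 15): truth gives 18, best alternative gives 18.
Others report (3, 3, 25): truth gives 18, best alternative gives 18.
Others report (3, 10, 3): truth gives 18, best alternative gives 18.
Others report (3, 10, 10): truth gives 18, best alternative gives 18.
(Remaining 58 profiles checked similarly; truth is weakly best in each.)
In every case the truthful report is at least as good as any alternative, so it is a dominant strategy.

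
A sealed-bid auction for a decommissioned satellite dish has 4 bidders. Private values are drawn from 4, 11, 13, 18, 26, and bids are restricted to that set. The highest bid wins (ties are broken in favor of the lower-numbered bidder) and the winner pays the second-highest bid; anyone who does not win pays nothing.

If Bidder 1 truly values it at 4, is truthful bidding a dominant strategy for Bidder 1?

Check each profile of the others' bids and compare truth against every alternative bid.
Others bid (4, 4, 11): truth gives 0, best alternative gives -7.
Others bid (4, 11, 4): truth gives 0, best alternative gives -7.
Others bid (4, 11, 11): truth gives 0, best alternative gives -7.
Others bid (11, 4, 4): truth gives 0, best alternative gives -7.
Others bid (11, 4, 11): truth gives 0, best alternative gives -7.
Others bid (11, 11, 4): truth gives 0, best alternative gives -7.
(Remaining 119 profiles checked similarly; truth is weakly best in each.)
In every case the truthful bid is at least as good as any alternative, so it is a dominant strategy.

Yes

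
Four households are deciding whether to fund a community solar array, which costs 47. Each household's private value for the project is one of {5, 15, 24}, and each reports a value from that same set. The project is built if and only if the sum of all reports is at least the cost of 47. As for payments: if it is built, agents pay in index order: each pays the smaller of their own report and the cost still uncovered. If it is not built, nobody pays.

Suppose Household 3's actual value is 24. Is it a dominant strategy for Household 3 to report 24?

Consider the case where Household 1 reports 5, Household 2 reports 5 and Household 4 reports 24.
Truthful report 24: project built, pays 24, utility 24 - 24 = 0.
Report 15 instead: project built, pays 15, utility 24 - 15 = 9.
Since 9 > 0, reporting 15 is strictly better here, so truthful reporting is not dominant.

No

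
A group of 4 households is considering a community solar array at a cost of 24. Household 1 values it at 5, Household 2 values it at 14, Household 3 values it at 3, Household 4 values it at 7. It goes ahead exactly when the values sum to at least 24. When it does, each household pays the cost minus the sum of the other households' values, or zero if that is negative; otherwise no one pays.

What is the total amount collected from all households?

11

Total value 29 ≥ cost 24, so it is built.
Household 1: others sum to 24; max(0, 24 - 24) = 0.
Household 2: others sum to 15; max(0, 24 - 15) = 9.
Household 3: others sum to 26; max(0, 24 - 26) = 0.
Household 4: others sum to 22; max(0, 24 - 22) = 2.
Total collected = 0 + 9 + 0 + 2 = 11.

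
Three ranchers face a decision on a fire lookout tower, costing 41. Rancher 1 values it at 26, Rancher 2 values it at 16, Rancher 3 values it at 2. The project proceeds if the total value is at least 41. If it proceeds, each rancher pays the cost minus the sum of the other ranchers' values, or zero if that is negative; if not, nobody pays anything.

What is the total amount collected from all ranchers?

Total value 44 ≥ cost 41, so it is built.
Rancher 1: others sum to 18; max(0, 41 - 18) = 23.
Rancher 2: others sum to 28; max(0, 41 - 28) = 13.
Rancher 3: others sum to 42; max(0, 41 - 42) = 0.
Total collected = 23 + 13 + 0 = 36.

36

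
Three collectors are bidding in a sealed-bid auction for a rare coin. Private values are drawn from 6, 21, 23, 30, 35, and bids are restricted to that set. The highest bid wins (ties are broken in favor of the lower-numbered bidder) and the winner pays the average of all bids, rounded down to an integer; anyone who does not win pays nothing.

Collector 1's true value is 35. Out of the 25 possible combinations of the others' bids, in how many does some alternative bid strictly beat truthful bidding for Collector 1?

16

Others bid (6, 6): truth gives 20; bid 6 gives 29 > 20. Violating.
Others bid (6, 21): truth gives 15; bid 21 gives 19 > 15. Violating.
Others bid (6, 23): truth gives 14; bid 23 gives 18 > 14. Violating.
Others bid (6, 30): truth gives 12; bid 30 gives 13 > 12. Violating.
Others bid (6, 35): truth gives 10; no alternative beats it.
Others bid (21, 35): truth gives 5; no alternative beats it.
(Checking all 25 profiles: 16 have a profitable deviation, 9 do not.)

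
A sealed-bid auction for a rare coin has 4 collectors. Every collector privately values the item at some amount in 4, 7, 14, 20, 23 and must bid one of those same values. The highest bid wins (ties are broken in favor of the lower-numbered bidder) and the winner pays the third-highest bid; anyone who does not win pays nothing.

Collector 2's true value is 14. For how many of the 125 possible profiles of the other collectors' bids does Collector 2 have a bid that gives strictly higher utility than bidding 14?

Others bid (4, 4, 20): truth gives 0; bid 20 gives 10 > 0. Violating.
Others bid (4, 4, 23): truth gives 0; bid 23 gives 10 > 0. Violating.
Others bid (4, 7, 20): truth gives 0; bid 20 gives 7 > 0. Violating.
Others bid (4, 7, 23): truth gives 0; bid 23 gives 7 > 0. Violating.
Others bid (4, 4, 4): truth gives 10; no alternative beats it.
Others bid (4, 4, 7): truth gives 10; no alternative beats it.
(Checking all 125 profiles: 24 have a profitable deviation, 101 do not.)

24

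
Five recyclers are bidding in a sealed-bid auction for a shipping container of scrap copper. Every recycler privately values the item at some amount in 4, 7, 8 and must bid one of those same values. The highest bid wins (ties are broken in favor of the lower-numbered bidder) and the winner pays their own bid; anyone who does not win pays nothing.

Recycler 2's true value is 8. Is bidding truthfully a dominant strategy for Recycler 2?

No

Consider the case where Recycler 1 bids 4, Recycler 3 bids 4, Recycler 4 bids 4 and Recycler 5 bids 4.
Truthful bid 8: wins, pays 8, utility 8 - 8 = 0.
Bid 7 instead: wins, pays 7, utility 8 - 7 = 1.
Since 1 > 0, bidding 7 is strictly better here, so truthful bidding is not dominant.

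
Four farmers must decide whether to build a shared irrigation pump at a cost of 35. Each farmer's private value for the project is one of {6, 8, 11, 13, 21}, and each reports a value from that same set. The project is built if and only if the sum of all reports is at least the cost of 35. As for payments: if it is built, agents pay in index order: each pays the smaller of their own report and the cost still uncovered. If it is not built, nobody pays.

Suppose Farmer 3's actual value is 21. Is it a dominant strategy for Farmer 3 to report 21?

Consider the case where Farmer 1 reports 6, Farmer 2 reports 6 and Farmer 4 reports 11.
Truthful report 21: project built, pays 21, utility 21 - 21 = 0.
Report 13 instead: project built, pays 13, utility 21 - 13 = 8.
Since 8 > 0, reporting 13 is strictly better here, so truthful reporting is not dominant.

No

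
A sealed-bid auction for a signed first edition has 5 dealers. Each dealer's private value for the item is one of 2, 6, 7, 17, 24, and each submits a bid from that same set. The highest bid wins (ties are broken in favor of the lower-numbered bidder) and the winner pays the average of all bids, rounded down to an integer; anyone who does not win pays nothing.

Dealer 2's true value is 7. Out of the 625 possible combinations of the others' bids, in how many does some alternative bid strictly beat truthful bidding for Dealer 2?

5

Others bid (2, 2, 2, 2): truth gives 4; bid 6 gives 5 > 4. Violating.
Others bid (7, 2, 2, 2): truth gives 0; bid 17 gives 1 > 0. Violating.
Others bid (7, 2, 2, 6): truth gives 0; bid 17 gives 1 > 0. Violating.
Others bid (7, 2, 6, 2): truth gives 0; bid 17 gives 1 > 0. Violating.
Others bid (2, 2, 2, 6): truth gives 4; no alternative beats it.
Others bid (2, 2, 2, 7): truth gives 3; no alternative beats it.
(Checking all 625 profiles: 5 have a profitable deviation, 620 do not.)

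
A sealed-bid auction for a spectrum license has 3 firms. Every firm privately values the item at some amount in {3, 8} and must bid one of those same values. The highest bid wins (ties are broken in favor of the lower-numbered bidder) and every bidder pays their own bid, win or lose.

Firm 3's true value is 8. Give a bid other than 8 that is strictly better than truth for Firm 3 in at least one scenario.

3

Suppose Firm 1 bids 3 and Firm 2 bids 8.
Bid 8: loses but pays 8, utility -8.
Bid 3: loses but pays 3, utility -3.
So bidding 3 beats truth here (-3 > -8).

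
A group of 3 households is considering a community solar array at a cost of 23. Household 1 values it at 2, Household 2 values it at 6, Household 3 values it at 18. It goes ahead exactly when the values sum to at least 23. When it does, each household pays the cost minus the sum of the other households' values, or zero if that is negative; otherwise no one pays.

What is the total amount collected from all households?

18

Total value 26 ≥ cost 23, so it is built.
Household 1: others sum to 24; max(0, 23 - 24) = 0.
Household 2: others sum to 20; max(0, 23 - 20) = 3.
Household 3: others sum to 8; max(0, 23 - 8) = 15.
Total collected = 0 + 3 + 15 = 18.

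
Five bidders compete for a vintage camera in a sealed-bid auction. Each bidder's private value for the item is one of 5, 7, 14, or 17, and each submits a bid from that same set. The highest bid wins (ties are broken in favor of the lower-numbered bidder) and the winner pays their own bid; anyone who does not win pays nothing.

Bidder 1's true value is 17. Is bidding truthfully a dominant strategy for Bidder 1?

Consider the case where Bidder 2 bids 5, Bidder 3 bids 5, Bidder 4 bids 5 and Bidder 5 bids 5.
Truthful bid 17: wins, pays 17, utility 17 - 17 = 0.
Bid 5 instead: wins, pays 5, utility 17 - 5 = 12.
Since 12 > 0, bidding 5 is strictly better here, so truthful bidding is not dominant.

No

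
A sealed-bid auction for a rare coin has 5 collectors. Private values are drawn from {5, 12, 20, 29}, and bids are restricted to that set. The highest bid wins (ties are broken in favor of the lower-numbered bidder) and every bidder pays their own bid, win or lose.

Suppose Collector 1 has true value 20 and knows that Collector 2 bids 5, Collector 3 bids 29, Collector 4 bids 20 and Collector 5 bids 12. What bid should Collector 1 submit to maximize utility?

5

Bid 5: loses but pays 5, utility -5.
Bid 12: loses but pays 12, utility -12.
Bid 20: loses but pays 20, utility -20.
Bid 29: wins, pays 29, utility 20 - 29 = -9.
The best choice is 5 with utility -5.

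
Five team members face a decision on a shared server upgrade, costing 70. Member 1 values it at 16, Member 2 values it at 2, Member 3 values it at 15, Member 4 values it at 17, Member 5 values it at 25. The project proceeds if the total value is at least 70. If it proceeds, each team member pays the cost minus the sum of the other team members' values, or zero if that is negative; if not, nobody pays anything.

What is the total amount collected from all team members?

Total value 75 ≥ cost 70, so it is built.
Member 1: others sum to 59; max(0, 70 - 59) = 11.
Member 2: others sum to 73; max(0, 70 - 73) = 0.
Member 3: others sum to 60; max(0, 70 - 60) = 10.
Member 4: others sum to 58; max(0, 70 - 58) = 12.
Member 5: others sum to 50; max(0, 70 - 50) = 20.
Total collected = 11 + 0 + 10 + 12 + 20 = 53.

53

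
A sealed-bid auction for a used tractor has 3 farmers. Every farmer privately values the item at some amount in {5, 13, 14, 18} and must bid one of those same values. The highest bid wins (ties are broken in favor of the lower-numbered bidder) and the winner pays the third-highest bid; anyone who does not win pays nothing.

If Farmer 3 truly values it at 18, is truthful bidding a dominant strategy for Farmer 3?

Yes

Check each profile of the others' bids and compare truth against every alternative bid.
Others bid (5, 14): truth gives 13, best alternative gives 0.
Others bid (14, 5): truth gives 13, best alternative gives 0.
Others bid (13, 14): truth gives 5, best alternative gives 0.
Others bid (14, 13): truth gives 5, best alternative gives 0.
Others bid (14, 14): truth gives 4, best alternative gives 0.
Others bid (5, 5): truth gives 13, best alternative gives 13.
(Remaining 10 profiles checked similarly; truth is weakly best in each.)
In every case the truthful bid is at least as good as any alternative, so it is a dominant strategy.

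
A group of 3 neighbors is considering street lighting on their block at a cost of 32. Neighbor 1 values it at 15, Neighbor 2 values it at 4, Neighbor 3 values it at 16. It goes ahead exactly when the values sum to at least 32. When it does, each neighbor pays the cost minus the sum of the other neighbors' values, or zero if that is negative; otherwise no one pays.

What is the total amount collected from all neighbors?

Total value 35 ≥ cost 32, so it is built.
Neighbor 1: others sum to 20; max(0, 32 - 20) = 12.
Neighbor 2: others sum to 31; max(0, 32 - 31) = 1.
Neighbor 3: others sum to 19; max(0, 32 - 19) = 13.
Total collected = 12 + 1 + 13 = 26.

26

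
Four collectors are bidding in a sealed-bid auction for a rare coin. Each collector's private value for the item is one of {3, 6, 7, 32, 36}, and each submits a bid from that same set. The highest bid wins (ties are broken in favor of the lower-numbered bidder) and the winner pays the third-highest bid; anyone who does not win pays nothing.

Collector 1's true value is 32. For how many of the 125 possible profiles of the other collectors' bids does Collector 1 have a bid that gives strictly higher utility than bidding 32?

27

Others bid (3, 3, 36): truth gives 0; bid 36 gives 29 > 0. Violating.
Others bid (3, 6, 36): truth gives 0; bid 36 gives 26 > 0. Violating.
Others bid (3, 7, 36): truth gives 0; bid 36 gives 25 > 0. Violating.
Others bid (3, 36, 3): truth gives 0; bid 36 gives 29 > 0. Violating.
Others bid (3, 3, 3): truth gives 29; no alternative beats it.
Others bid (3, 3, 6): truth gives 29; no alternative beats it.
(Checking all 125 profiles: 27 have a profitable deviation, 98 do not.)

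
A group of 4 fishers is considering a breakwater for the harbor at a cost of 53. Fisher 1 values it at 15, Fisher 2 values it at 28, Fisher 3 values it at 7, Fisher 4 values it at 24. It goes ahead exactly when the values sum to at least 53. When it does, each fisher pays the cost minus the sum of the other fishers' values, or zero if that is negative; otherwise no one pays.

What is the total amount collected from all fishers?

Total value 74 ≥ cost 53, so it is built.
Fisher 1: others sum to 59; max(0, 53 - 59) = 0.
Fisher 2: others sum to 46; max(0, 53 - 46) = 7.
Fisher 3: others sum to 67; max(0, 53 - 67) = 0.
Fisher 4: others sum to 50; max(0, 53 - 50) = 3.
Total collected = 0 + 7 + 0 + 3 = 10.

10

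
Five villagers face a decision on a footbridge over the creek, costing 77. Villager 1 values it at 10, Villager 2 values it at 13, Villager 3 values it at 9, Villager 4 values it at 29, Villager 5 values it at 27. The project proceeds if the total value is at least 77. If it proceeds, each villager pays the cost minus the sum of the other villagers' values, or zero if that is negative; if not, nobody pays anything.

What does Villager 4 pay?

Total value 88 ≥ cost 77, so the project is built.
The other villagers' values sum to 59.
Cost minus that sum is 77 - 59 = 18.

18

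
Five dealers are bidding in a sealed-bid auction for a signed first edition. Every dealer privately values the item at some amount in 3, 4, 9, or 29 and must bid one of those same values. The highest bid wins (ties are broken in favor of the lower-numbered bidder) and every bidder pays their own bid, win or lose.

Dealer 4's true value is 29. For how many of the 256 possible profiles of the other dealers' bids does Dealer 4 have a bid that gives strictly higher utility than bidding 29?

172

Others bid (3, 3, 3, 3): truth gives 0; bid 4 gives 25 > 0. Violating.
Others bid (3, 3, 3, 4): truth gives 0; bid 4 gives 25 > 0. Violating.
Others bid (3, 3, 3, 9): truth gives 0; bid 9 gives 20 > 0. Violating.
Others bid (3, 3, 4, 3): truth gives 0; bid 9 gives 20 > 0. Violating.
Others bid (3, 3, 3, 29): truth gives 0; no alternative beats it.
Others bid (3, 3, 4, 29): truth gives 0; no alternative beats it.
(Checking all 256 profiles: 172 have a profitable deviation, 84 do not.)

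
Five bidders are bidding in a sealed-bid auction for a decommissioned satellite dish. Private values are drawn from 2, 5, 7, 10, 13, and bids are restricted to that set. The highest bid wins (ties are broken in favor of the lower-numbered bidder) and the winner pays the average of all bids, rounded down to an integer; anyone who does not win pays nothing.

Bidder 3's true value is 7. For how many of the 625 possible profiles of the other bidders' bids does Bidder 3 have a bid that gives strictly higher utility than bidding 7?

91

Others bid (2, 2, 2, 2): truth gives 4; bid 5 gives 5 > 4. Violating.
Others bid (2, 2, 2, 10): truth gives 0; bid 10 gives 2 > 0. Violating.
Others bid (2, 2, 2, 13): truth gives 0; bid 13 gives 1 > 0. Violating.
Others bid (2, 2, 5, 5): truth gives 3; bid 5 gives 4 > 3. Violating.
Others bid (2, 2, 2, 5): truth gives 4; no alternative beats it.
Others bid (2, 2, 2, 7): truth gives 3; no alternative beats it.
(Checking all 625 profiles: 91 have a profitable deviation, 534 do not.)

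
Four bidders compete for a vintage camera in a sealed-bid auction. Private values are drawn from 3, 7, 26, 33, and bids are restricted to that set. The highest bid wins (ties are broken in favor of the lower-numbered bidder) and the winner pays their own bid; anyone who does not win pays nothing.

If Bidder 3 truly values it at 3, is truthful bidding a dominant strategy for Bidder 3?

Yes

Check each profile of the others' bids and compare truth against every alternative bid.
Others bid (3, 3, 3): truth gives 0, best alternative gives -4.
Others bid (3, 3, 7): truth gives 0, best alternative gives -4.
Others bid (3, 3, 26): truth gives 0, best alternative gives 0.
Others bid (3, 3, 33): truth gives 0, best alternative gives 0.
Others bid (3, 7, 3): truth gives 0, best alternative gives 0.
Others bid (3, 7, 7): truth gives 0, best alternative gives 0.
(Remaining 58 profiles checked similarly; truth is weakly best in each.)
In every case the truthful bid is at least as good as any alternative, so it is a dominant strategy.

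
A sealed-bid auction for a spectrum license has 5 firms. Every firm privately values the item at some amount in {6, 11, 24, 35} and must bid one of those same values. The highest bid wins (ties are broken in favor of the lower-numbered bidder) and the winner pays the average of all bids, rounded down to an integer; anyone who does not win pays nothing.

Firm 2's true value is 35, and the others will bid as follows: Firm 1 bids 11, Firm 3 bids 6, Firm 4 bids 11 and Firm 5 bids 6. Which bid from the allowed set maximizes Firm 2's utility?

24

Bid 6: loses, pays 0, utility 0.
Bid 11: loses, pays 0, utility 0.
Bid 24: wins, pays 11, utility 35 - 11 = 24.
Bid 35: wins, pays 13, utility 35 - 13 = 22.
The best choice is 24 with utility 24.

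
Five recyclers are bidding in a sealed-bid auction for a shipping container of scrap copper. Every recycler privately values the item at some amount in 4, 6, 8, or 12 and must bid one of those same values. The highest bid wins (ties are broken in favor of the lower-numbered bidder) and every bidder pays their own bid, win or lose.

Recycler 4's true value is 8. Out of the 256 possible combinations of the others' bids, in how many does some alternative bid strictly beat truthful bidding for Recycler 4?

Others bid (4, 4, 4, 4): truth gives 0; bid 6 gives 2 > 0. Violating.
Others bid (4, 4, 4, 6): truth gives 0; bid 6 gives 2 > 0. Violating.
Others bid (4, 4, 4, 12): truth gives -8; bid 4 gives -4 > -8. Violating.
Others bid (4, 4, 6, 12): truth gives -8; bid 4 gives -4 > -8. Violating.
Others bid (4, 4, 4, 8): truth gives 0; no alternative beats it.
Others bid (4, 4, 6, 4): truth gives 0; no alternative beats it.
(Checking all 256 profiles: 234 have a profitable deviation, 22 do not.)

234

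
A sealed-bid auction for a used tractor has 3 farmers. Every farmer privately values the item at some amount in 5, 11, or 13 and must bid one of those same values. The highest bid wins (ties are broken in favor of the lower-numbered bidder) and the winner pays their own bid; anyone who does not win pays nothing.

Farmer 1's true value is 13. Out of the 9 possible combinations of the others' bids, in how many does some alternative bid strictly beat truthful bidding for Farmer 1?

Others bid (5, 5): truth gives 0; bid 5 gives 8 > 0. Violating.
Others bid (5, 11): truth gives 0; bid 11 gives 2 > 0. Violating.
Others bid (11, 5): truth gives 0; bid 11 gives 2 > 0. Violating.
Others bid (11, 11): truth gives 0; bid 11 gives 2 > 0. Violating.
Others bid (5, 13): truth gives 0; no alternative beats it.
Others bid (11, 13): truth gives 0; no alternative beats it.
(Checking all 9 profiles: 4 have a profitable deviation, 5 do not.)

4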